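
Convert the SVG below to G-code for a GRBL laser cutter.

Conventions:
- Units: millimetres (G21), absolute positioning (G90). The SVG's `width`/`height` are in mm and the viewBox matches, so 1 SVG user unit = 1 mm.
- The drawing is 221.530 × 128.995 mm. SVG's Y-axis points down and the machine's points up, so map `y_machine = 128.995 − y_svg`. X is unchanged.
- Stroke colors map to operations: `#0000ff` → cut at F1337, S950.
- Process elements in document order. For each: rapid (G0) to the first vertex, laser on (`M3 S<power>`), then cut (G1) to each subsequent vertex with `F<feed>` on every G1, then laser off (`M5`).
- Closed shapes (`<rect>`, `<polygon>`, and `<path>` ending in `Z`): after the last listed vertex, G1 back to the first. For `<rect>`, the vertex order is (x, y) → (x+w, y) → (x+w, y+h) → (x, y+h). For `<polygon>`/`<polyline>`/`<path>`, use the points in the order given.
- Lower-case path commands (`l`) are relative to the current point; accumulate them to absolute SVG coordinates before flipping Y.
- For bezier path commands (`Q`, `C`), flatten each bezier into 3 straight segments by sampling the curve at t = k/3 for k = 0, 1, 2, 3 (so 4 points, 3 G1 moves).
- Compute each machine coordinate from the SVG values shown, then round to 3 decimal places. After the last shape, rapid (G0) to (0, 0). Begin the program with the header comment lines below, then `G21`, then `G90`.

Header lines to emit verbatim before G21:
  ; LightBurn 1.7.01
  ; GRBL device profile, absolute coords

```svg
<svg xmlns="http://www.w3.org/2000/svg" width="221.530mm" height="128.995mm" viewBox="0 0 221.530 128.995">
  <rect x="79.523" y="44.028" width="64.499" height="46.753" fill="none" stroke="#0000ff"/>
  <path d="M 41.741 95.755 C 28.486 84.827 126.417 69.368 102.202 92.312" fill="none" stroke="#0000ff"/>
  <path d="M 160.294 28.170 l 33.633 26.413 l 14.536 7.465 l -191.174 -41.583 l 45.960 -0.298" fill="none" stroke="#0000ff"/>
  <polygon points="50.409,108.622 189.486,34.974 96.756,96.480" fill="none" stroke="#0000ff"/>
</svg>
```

; LightBurn 1.7.01
; GRBL device profile, absolute coords
G21
G90
G0 X79.523 Y84.967
M3 S950
G1 X144.022 Y84.967 F1337
G1 X144.022 Y38.214 F1337
G1 X79.523 Y38.214 F1337
G1 X79.523 Y84.967 F1337
M5
G0 X41.741 Y33.240
M3 S950
G1 X56.906 Y44.088 F1337
G1 X94.344 Y48.416 F1337
G1 X102.202 Y36.683 F1337
M5
G0 X160.294 Y100.825
M3 S950
G1 X193.927 Y74.412 F1337
G1 X208.463 Y66.947 F1337
G1 X17.289 Y108.530 F1337
G1 X63.249 Y108.828 F1337
M5
G0 X50.409 Y20.373
M3 S950
G1 X189.486 Y94.021 F1337
G1 X96.756 Y32.515 F1337
G1 X50.409 Y20.373 F1337
M5
G0 X0.000 Y0.000

1 u = 1 mm; y_m = 128.995 − y.

[1] `<rect>` rectangle, #0000ff→cut S950 F1337: (79.523,84.967) → (144.022,84.967) → (144.022,38.214) → (79.523,38.214) → (79.523,84.967) (closed)

[2] `<path>` cubic bezier, #0000ff→cut S950 F1337: (41.741,33.240) → (56.906,44.088) → (94.344,48.416) → (102.202,36.683)

[3] `<path>` open polyline, #0000ff→cut S950 F1337: (160.294,100.825) → (193.927,74.412) → (208.463,66.947) → (17.289,108.530) → (63.249,108.828)

[4] `<polygon>` closed polygon, #0000ff→cut S950 F1337: (50.409,20.373) → (189.486,94.021) → (96.756,32.515) → (50.409,20.373) (closed)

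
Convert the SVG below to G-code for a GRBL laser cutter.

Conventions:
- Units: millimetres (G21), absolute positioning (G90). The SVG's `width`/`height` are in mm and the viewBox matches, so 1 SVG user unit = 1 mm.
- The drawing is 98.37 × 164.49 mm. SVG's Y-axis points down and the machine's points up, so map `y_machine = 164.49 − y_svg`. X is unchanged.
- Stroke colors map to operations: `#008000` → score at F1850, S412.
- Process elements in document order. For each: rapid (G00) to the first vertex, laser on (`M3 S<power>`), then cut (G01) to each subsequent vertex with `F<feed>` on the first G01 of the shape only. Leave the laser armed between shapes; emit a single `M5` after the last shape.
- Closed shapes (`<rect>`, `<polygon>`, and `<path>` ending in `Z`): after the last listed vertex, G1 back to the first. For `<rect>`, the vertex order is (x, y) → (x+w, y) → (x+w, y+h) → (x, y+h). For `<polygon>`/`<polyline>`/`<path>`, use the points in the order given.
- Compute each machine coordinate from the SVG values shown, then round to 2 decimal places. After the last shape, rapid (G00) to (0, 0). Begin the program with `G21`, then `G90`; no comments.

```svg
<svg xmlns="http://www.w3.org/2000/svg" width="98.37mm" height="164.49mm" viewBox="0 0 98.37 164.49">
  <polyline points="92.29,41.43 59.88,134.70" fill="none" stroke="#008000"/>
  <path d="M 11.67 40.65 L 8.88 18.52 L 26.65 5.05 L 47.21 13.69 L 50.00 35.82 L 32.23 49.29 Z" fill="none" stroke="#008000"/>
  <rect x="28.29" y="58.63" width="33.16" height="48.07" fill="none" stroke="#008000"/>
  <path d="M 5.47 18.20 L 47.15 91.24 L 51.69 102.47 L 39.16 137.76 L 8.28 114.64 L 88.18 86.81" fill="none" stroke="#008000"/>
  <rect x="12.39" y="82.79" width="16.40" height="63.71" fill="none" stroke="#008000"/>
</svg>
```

viewBox `0 0 98.37 164.49` with mm width/height → 1 unit = 1 mm. Flip: y_m = 164.49 − y_svg.

**Shape 1** — `<polyline>` line segment, stroke `#008000` → score (S412, F1850). Machine vertices: (92.29,123.06) → (59.88,29.79). Open path.

**Shape 2** — `<path>` regular polygon, stroke `#008000` → score (S412, F1850). Machine vertices: (11.67,123.84) → (8.88,145.97) → (26.65,159.44) → (47.21,150.80) → (50.00,128.67) → (32.23,115.20) → (11.67,123.84). Closed: final G1 returns to the first vertex.

**Shape 3** — `<rect>` rectangle, stroke `#008000` → score (S412, F1850). Machine vertices: (28.29,105.86) → (61.45,105.86) → (61.45,57.79) → (28.29,57.79) → (28.29,105.86). Closed: final G1 returns to the first vertex.

**Shape 4** — `<path>` open polyline, stroke `#008000` → score (S412, F1850). Machine vertices: (5.47,146.29) → (47.15,73.25) → (51.69,62.02) → (39.16,26.73) → (8.28,49.85) → (88.18,77.68). Open path.

**Shape 5** — `<rect>` rectangle, stroke `#008000` → score (S412, F1850). Machine vertices: (12.39,81.70) → (28.79,81.70) → (28.79,17.99) → (12.39,17.99) → (12.39,81.70). Closed: final G1 returns to the first vertex.

G21
G90
G00 X92.29 Y123.06
M3 S412
G01 X59.88 Y29.79 F1850
G00 X11.67 Y123.84
M3 S412
G01 X8.88 Y145.97 F1850
G01 X26.65 Y159.44
G01 X47.21 Y150.80
G01 X50.00 Y128.67
G01 X32.23 Y115.20
G01 X11.67 Y123.84
G00 X28.29 Y105.86
M3 S412
G01 X61.45 Y105.86 F1850
G01 X61.45 Y57.79
G01 X28.29 Y57.79
G01 X28.29 Y105.86
G00 X5.47 Y146.29
M3 S412
G01 X47.15 Y73.25 F1850
G01 X51.69 Y62.02
G01 X39.16 Y26.73
G01 X8.28 Y49.85
G01 X88.18 Y77.68
G00 X12.39 Y81.70
M3 S412
G01 X28.79 Y81.70 F1850
G01 X28.79 Y17.99
G01 X12.39 Y17.99
G01 X12.39 Y81.70
M5
G00 X0.00 Y0.00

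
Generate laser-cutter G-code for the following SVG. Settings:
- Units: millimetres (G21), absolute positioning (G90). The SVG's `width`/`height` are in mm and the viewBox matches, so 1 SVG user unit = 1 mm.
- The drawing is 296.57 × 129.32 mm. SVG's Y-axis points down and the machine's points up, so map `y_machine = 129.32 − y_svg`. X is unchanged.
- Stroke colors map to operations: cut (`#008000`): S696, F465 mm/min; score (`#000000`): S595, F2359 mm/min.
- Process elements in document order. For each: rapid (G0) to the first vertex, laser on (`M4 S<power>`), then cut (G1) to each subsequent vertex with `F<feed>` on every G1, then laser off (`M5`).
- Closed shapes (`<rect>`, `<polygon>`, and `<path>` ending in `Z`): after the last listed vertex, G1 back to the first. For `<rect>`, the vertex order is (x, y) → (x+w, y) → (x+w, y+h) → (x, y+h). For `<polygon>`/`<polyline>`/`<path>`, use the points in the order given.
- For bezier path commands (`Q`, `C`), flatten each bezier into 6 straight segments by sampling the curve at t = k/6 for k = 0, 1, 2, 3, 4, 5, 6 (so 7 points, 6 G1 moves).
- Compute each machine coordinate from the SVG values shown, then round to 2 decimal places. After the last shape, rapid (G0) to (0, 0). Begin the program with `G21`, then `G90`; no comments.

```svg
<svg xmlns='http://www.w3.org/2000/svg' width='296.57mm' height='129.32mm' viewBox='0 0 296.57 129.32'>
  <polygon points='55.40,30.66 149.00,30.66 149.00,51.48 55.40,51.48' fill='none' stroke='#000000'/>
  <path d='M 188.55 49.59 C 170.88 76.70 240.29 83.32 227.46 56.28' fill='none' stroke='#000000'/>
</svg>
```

G21
G90
G0 X55.40 Y98.66
M4 S595
G1 X149.00 Y98.66 F2359
G1 X149.00 Y77.84 F2359
G1 X55.40 Y77.84 F2359
G1 X55.40 Y98.66 F2359
M5
G0 X188.55 Y79.73
M4 S595
G1 X186.19 Y67.94 F2359
G1 X193.64 Y59.94 F2359
G1 X206.19 Y56.08 F2359
G1 X219.15 Y56.73 F2359
G1 X227.81 Y62.26 F2359
G1 X227.46 Y73.04 F2359
M5
G0 X0.00 Y0.00

1 u = 1 mm; y_m = 129.32 − y.

[1] `<polygon>` rectangle, #000000→score S595 F2359: (55.40,98.66) → (149.00,98.66) → (149.00,77.84) → (55.40,77.84) → (55.40,98.66) (closed)

[2] `<path>` cubic bezier, #000000→score S595 F2359: (188.55,79.73) → (186.19,67.94) → (193.64,59.94) → (206.19,56.08) → (219.15,56.73) → (227.81,62.26) → (227.46,73.04)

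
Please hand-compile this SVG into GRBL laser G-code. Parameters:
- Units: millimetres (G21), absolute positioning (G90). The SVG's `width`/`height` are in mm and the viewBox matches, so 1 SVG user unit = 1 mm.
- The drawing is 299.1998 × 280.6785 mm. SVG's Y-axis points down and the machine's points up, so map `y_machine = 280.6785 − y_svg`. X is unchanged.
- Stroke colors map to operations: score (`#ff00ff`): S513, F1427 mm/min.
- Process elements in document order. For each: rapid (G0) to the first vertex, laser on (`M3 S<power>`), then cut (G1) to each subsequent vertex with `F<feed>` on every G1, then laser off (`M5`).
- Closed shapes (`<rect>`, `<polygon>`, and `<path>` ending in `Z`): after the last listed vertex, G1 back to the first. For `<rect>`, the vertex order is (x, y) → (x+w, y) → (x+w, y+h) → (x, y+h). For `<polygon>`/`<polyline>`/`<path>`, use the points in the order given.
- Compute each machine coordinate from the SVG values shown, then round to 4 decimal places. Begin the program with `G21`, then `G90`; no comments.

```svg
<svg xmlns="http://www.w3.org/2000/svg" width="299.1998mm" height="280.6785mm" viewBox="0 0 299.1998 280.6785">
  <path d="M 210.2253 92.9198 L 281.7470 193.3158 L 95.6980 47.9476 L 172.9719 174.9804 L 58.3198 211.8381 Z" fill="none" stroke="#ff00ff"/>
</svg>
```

G21
G90
G0 X210.2253 Y187.7587
M3 S513
G1 X281.7470 Y87.3627 F1427
G1 X95.6980 Y232.7309 F1427
G1 X172.9719 Y105.6981 F1427
G1 X58.3198 Y68.8404 F1427
G1 X210.2253 Y187.7587 F1427
M5

viewBox `0 0 299.1998 280.6785` with mm width/height → 1 unit = 1 mm. Flip: y_m = 280.6785 − y_svg.

**Shape 1** — `<path>` closed polygon, stroke `#ff00ff` → score (S513, F1427). Machine vertices: (210.2253,187.7587) → (281.7470,87.3627) → (95.6980,232.7309) → (172.9719,105.6981) → (58.3198,68.8404) → (210.2253,187.7587). Closed: final G1 returns to the first vertex.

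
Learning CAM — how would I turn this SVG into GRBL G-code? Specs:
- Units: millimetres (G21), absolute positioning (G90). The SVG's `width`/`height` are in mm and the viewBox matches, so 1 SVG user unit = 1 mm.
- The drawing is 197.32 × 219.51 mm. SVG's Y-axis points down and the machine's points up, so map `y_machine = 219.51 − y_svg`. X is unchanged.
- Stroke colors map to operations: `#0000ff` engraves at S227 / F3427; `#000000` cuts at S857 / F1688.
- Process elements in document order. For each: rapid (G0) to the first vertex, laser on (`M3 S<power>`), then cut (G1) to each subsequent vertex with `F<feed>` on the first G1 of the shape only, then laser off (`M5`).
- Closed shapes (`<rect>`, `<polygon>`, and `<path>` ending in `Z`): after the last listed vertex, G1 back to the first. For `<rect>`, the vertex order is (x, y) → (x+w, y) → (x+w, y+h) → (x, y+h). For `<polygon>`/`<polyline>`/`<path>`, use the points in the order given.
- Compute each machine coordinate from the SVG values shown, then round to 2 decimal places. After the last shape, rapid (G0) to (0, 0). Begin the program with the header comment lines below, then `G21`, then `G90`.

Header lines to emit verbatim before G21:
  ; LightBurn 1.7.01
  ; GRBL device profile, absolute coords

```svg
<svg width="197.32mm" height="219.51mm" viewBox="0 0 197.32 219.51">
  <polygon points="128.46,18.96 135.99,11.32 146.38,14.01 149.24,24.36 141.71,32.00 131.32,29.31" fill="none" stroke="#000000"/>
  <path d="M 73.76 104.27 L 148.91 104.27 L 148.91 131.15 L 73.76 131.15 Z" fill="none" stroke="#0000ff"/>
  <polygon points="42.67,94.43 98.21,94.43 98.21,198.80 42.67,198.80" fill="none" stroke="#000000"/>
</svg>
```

; LightBurn 1.7.01
; GRBL device profile, absolute coords
G21
G90
G0 X128.46 Y200.55
M3 S857
G1 X135.99 Y208.19 F1688
G1 X146.38 Y205.50
G1 X149.24 Y195.15
G1 X141.71 Y187.51
G1 X131.32 Y190.20
G1 X128.46 Y200.55
M5
G0 X73.76 Y115.24
M3 S227
G1 X148.91 Y115.24 F3427
G1 X148.91 Y88.36
G1 X73.76 Y88.36
G1 X73.76 Y115.24
M5
G0 X42.67 Y125.08
M3 S857
G1 X98.21 Y125.08 F1688
G1 X98.21 Y20.71
G1 X42.67 Y20.71
G1 X42.67 Y125.08
M5
G0 X0.00 Y0.00

1 u = 1 mm; y_m = 219.51 − y.

[1] `<polygon>` regular polygon, #000000→cut S857 F1688: (128.46,200.55) → (135.99,208.19) → (146.38,205.50) → (149.24,195.15) → (141.71,187.51) → (131.32,190.20) → (128.46,200.55) (closed)

[2] `<path>` rectangle, #0000ff→engrave S227 F3427: (73.76,115.24) → (148.91,115.24) → (148.91,88.36) → (73.76,88.36) → (73.76,115.24) (closed)

[3] `<polygon>` rectangle, #000000→cut S857 F1688: (42.67,125.08) → (98.21,125.08) → (98.21,20.71) → (42.67,20.71) → (42.67,125.08) (closed)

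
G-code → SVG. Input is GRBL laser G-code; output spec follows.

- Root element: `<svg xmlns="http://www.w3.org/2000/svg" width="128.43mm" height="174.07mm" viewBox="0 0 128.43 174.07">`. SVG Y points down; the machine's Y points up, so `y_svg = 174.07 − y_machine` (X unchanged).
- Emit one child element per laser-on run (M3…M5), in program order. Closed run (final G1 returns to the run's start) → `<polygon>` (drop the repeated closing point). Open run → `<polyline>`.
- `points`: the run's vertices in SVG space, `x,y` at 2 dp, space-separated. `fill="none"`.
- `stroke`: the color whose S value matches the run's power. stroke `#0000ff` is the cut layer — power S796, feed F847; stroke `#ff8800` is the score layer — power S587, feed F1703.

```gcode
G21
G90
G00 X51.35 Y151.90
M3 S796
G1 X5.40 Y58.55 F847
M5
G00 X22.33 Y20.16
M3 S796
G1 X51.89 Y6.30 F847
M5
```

Each laser-on run becomes one SVG element. Flip Y back into SVG space with y_svg = 174.07 − y_machine. Every run uses S796, so all elements get stroke `#0000ff` (cut).

Run 1: The run is open, so emit a `<polyline>` with points (Y-flipped): 51.35,22.17 5.40,115.52.

Run 2: The run is open, so emit a `<polyline>` with points (Y-flipped): 22.33,153.91 51.89,167.77.

<svg xmlns="http://www.w3.org/2000/svg" width="128.43mm" height="174.07mm" viewBox="0 0 128.43 174.07">
  <polyline points="51.35,22.17 5.40,115.52" fill="none" stroke="#0000ff"/>
  <polyline points="22.33,153.91 51.89,167.77" fill="none" stroke="#0000ff"/>
</svg>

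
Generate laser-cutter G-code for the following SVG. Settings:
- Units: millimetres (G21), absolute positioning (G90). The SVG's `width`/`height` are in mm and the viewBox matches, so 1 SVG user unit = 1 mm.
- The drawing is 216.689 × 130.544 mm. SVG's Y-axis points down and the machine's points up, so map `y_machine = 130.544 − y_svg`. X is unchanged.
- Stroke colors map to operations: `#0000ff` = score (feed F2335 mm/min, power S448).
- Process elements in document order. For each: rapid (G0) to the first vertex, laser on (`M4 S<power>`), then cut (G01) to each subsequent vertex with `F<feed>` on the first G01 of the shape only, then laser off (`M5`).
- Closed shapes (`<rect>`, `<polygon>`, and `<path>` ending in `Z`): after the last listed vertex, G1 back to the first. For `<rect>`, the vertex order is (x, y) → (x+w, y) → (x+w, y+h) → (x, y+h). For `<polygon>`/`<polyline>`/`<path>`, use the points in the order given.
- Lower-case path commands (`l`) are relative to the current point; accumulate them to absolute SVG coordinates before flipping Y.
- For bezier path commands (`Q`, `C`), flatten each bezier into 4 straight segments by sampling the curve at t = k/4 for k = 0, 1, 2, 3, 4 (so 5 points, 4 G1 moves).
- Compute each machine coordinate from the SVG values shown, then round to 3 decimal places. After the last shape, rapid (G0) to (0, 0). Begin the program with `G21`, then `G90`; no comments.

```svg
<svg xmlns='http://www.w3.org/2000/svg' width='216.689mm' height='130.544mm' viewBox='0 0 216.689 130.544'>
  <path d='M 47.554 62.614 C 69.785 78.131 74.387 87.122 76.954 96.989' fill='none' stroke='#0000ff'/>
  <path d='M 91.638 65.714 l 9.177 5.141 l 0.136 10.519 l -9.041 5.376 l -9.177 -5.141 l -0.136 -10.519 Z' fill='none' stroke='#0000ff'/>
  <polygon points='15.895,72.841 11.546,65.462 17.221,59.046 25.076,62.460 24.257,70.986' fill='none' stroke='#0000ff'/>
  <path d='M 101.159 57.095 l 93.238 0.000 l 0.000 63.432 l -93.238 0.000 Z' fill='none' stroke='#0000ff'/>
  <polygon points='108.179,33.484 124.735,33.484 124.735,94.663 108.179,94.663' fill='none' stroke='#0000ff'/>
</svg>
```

1 u = 1 mm; y_m = 130.544 − y.

[1] `<path>` cubic bezier, #0000ff→score S448 F2335: (47.554,67.930) → (61.165,57.400) → (69.628,48.624) → (74.404,40.907) → (76.954,33.555)

[2] `<path>` regular polygon, #0000ff→score S448 F2335: (91.638,64.830) → (100.815,59.689) → (100.951,49.170) → (91.910,43.794) → (82.733,48.935) → (82.597,59.454) → (91.638,64.830) (closed)

[3] `<polygon>` regular polygon, #0000ff→score S448 F2335: (15.895,57.703) → (11.546,65.082) → (17.221,71.498) → (25.076,68.084) → (24.257,59.558) → (15.895,57.703) (closed)

[4] `<path>` rectangle, #0000ff→score S448 F2335: (101.159,73.449) → (194.397,73.449) → (194.397,10.017) → (101.159,10.017) → (101.159,73.449) (closed)

[5] `<polygon>` rectangle, #0000ff→score S448 F2335: (108.179,97.060) → (124.735,97.060) → (124.735,35.881) → (108.179,35.881) → (108.179,97.060) (closed)

G21
G90
G0 X47.554 Y67.930
M4 S448
G01 X61.165 Y57.400 F2335
G01 X69.628 Y48.624
G01 X74.404 Y40.907
G01 X76.954 Y33.555
M5
G0 X91.638 Y64.830
M4 S448
G01 X100.815 Y59.689 F2335
G01 X100.951 Y49.170
G01 X91.910 Y43.794
G01 X82.733 Y48.935
G01 X82.597 Y59.454
G01 X91.638 Y64.830
M5
G0 X15.895 Y57.703
M4 S448
G01 X11.546 Y65.082 F2335
G01 X17.221 Y71.498
G01 X25.076 Y68.084
G01 X24.257 Y59.558
G01 X15.895 Y57.703
M5
G0 X101.159 Y73.449
M4 S448
G01 X194.397 Y73.449 F2335
G01 X194.397 Y10.017
G01 X101.159 Y10.017
G01 X101.159 Y73.449
M5
G0 X108.179 Y97.060
M4 S448
G01 X124.735 Y97.060 F2335
G01 X124.735 Y35.881
G01 X108.179 Y35.881
G01 X108.179 Y97.060
M5
G0 X0.000 Y0.000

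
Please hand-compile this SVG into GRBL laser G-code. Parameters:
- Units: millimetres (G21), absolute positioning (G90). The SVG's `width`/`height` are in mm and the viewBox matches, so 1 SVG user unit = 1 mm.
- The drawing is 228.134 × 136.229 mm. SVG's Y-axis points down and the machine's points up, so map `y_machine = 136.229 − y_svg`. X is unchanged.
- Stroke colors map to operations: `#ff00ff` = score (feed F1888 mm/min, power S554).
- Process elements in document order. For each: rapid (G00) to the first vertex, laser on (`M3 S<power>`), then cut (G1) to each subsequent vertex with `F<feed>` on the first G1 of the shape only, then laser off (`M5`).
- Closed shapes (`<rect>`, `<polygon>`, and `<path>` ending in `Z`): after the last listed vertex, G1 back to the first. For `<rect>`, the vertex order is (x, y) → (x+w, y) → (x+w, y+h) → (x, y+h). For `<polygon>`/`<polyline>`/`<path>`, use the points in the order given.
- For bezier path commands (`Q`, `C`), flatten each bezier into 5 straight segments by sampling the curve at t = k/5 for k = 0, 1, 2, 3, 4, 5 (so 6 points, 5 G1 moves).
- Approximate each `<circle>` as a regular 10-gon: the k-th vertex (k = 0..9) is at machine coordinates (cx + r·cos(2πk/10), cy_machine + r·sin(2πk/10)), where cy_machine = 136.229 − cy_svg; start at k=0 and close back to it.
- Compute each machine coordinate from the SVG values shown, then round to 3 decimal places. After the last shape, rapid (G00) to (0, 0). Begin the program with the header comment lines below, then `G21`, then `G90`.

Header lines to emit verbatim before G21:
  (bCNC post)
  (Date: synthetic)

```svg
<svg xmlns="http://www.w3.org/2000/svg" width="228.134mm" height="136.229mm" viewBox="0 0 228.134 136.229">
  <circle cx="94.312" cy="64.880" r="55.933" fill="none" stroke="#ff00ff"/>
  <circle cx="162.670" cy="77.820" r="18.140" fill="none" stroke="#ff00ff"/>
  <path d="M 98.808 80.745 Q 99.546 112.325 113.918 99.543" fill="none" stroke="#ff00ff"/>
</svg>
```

(bCNC post)
(Date: synthetic)
G21
G90
G00 X150.245 Y71.349
M3 S554
G1 X139.563 Y104.226 F1888
G1 X111.596 Y124.544
G1 X77.028 Y124.544
G1 X49.061 Y104.226
G1 X38.379 Y71.349
G1 X49.061 Y38.472
G1 X77.028 Y18.154
G1 X111.596 Y18.154
G1 X139.563 Y38.472
G1 X150.245 Y71.349
M5
G00 X180.810 Y58.409
M3 S554
G1 X177.346 Y69.071 F1888
G1 X168.276 Y75.661
G1 X157.064 Y75.661
G1 X147.994 Y69.071
G1 X144.530 Y58.409
G1 X147.994 Y47.747
G1 X157.064 Y41.157
G1 X168.276 Y41.157
G1 X177.346 Y47.747
G1 X180.810 Y58.409
M5
G00 X98.808 Y55.484
M3 S554
G1 X99.649 Y44.626 F1888
G1 X101.580 Y37.318
G1 X104.602 Y33.558
G1 X108.715 Y33.348
G1 X113.918 Y36.686
M5
G00 X0.000 Y0.000

viewBox `0 0 228.134 136.229` with mm width/height → 1 unit = 1 mm. Flip: y_m = 136.229 − y_svg.

**Shape 1** — `<circle>` circle, stroke `#ff00ff` → score (S554, F1888). Machine vertices: (150.245,71.349) → (139.563,104.226) → (111.596,124.544) → (77.028,124.544) → (49.061,104.226) → (38.379,71.349) → (49.061,38.472) → (77.028,18.154) → (111.596,18.154) → (139.563,38.472) → (150.245,71.349). Closed: final G1 returns to the first vertex.

**Shape 2** — `<circle>` circle, stroke `#ff00ff` → score (S554, F1888). Machine vertices: (180.810,58.409) → (177.346,69.071) → (168.276,75.661) → (157.064,75.661) → (147.994,69.071) → (144.530,58.409) → (147.994,47.747) → (157.064,41.157) → (168.276,41.157) → (177.346,47.747) → (180.810,58.409). Closed: final G1 returns to the first vertex.

**Shape 3** — `<path>` quadratic bezier, stroke `#ff00ff` → score (S554, F1888). Control points (SVG): P0=(98.808,80.745), P1=(99.546,112.325), P2=(113.918,99.543); sampled at t=k/5. Machine vertices: (98.808,55.484) → (99.649,44.626) → (101.580,37.318) → (104.602,33.558) → (108.715,33.348) → (113.918,36.686). Open path.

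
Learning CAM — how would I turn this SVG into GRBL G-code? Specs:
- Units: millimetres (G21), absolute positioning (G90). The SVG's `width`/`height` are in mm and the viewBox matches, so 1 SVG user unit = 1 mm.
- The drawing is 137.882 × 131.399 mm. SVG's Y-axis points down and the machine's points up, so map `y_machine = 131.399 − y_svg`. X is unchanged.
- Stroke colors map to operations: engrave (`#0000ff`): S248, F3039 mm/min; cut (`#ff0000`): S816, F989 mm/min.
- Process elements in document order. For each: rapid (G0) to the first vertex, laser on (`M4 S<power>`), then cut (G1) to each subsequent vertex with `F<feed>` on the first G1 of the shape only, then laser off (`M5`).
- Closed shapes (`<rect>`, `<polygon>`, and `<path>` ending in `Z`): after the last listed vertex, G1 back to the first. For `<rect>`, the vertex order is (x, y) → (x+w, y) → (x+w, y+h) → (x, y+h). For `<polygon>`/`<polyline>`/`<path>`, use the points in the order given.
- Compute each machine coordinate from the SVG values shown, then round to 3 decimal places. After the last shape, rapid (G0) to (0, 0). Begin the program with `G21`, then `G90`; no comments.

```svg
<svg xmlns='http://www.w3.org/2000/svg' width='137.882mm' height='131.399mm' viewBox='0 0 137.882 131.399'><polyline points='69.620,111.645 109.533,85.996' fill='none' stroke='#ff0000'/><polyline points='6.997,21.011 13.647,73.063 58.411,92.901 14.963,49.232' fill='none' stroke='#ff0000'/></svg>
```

G21
G90
G0 X69.620 Y19.754
M4 S816
G1 X109.533 Y45.403 F989
M5
G0 X6.997 Y110.388
M4 S816
G1 X13.647 Y58.336 F989
G1 X58.411 Y38.498
G1 X14.963 Y82.167
M5
G0 X0.000 Y0.000

Since the viewBox matches the mm dimensions, user units are millimetres directly. The only transform is the Y-flip y_m = 131.399 − y_svg.

Shape 1 is a line segment drawn with `<polyline>`. Its stroke #ff0000 means cut at S816, F989. After flipping Y the toolpath is (69.620,19.754) → (109.533,45.403).

Shape 2 is a open polyline drawn with `<polyline>`. Its stroke #ff0000 means cut at S816, F989. After flipping Y the toolpath is (6.997,110.388) → (13.647,58.336) → (58.411,38.498) → (14.963,82.167).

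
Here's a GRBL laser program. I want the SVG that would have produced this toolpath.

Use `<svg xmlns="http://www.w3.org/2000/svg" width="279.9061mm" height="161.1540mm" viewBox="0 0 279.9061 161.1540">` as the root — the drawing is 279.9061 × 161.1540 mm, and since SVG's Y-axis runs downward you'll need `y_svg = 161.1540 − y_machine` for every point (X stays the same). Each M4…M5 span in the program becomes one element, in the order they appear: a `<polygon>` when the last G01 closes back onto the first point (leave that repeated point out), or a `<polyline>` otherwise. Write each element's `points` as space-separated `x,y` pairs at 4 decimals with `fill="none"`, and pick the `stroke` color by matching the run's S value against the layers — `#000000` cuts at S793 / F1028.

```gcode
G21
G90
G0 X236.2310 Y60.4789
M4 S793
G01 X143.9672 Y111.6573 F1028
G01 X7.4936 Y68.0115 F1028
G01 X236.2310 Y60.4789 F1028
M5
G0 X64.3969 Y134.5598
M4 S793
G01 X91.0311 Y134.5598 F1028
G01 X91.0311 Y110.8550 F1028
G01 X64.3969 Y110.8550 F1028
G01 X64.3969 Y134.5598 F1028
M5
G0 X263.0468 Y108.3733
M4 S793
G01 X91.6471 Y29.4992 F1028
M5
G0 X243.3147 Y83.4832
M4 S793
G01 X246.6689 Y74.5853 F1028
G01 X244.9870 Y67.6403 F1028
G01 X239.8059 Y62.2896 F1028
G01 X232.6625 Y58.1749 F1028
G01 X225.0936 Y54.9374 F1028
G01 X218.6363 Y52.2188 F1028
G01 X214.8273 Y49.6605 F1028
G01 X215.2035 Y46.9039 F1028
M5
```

<svg xmlns="http://www.w3.org/2000/svg" width="279.9061mm" height="161.1540mm" viewBox="0 0 279.9061 161.1540">
  <polygon points="236.2310,100.6751 143.9672,49.4967 7.4936,93.1425" fill="none" stroke="#000000"/>
  <polygon points="64.3969,26.5942 91.0311,26.5942 91.0311,50.2990 64.3969,50.2990" fill="none" stroke="#000000"/>
  <polyline points="263.0468,52.7807 91.6471,131.6548" fill="none" stroke="#000000"/>
  <polyline points="243.3147,77.6708 246.6689,86.5687 244.9870,93.5137 239.8059,98.8644 232.6625,102.9791 225.0936,106.2166 218.6363,108.9352 214.8273,111.4935 215.2035,114.2501" fill="none" stroke="#000000"/>
</svg>

Each laser-on run becomes one SVG element. Flip Y back into SVG space with y_svg = 161.1540 − y_machine. Every run uses S793, so all elements get stroke `#000000` (cut).

Run 1: The run returns to its start, so emit a `<polygon>` with points (Y-flipped): 236.2310,100.6751 143.9672,49.4967 7.4936,93.1425.

Run 2: The run returns to its start, so emit a `<polygon>` with points (Y-flipped): 64.3969,26.5942 91.0311,26.5942 91.0311,50.2990 64.3969,50.2990.

Run 3: The run is open, so emit a `<polyline>` with points (Y-flipped): 263.0468,52.7807 91.6471,131.6548.

Run 4: The run is open, so emit a `<polyline>` with points (Y-flipped): 243.3147,77.6708 246.6689,86.5687 244.9870,93.5137 239.8059,98.8644 232.6625,102.9791 225.0936,106.2166 218.6363,108.9352 214.8273,111.4935 215.2035,114.2501.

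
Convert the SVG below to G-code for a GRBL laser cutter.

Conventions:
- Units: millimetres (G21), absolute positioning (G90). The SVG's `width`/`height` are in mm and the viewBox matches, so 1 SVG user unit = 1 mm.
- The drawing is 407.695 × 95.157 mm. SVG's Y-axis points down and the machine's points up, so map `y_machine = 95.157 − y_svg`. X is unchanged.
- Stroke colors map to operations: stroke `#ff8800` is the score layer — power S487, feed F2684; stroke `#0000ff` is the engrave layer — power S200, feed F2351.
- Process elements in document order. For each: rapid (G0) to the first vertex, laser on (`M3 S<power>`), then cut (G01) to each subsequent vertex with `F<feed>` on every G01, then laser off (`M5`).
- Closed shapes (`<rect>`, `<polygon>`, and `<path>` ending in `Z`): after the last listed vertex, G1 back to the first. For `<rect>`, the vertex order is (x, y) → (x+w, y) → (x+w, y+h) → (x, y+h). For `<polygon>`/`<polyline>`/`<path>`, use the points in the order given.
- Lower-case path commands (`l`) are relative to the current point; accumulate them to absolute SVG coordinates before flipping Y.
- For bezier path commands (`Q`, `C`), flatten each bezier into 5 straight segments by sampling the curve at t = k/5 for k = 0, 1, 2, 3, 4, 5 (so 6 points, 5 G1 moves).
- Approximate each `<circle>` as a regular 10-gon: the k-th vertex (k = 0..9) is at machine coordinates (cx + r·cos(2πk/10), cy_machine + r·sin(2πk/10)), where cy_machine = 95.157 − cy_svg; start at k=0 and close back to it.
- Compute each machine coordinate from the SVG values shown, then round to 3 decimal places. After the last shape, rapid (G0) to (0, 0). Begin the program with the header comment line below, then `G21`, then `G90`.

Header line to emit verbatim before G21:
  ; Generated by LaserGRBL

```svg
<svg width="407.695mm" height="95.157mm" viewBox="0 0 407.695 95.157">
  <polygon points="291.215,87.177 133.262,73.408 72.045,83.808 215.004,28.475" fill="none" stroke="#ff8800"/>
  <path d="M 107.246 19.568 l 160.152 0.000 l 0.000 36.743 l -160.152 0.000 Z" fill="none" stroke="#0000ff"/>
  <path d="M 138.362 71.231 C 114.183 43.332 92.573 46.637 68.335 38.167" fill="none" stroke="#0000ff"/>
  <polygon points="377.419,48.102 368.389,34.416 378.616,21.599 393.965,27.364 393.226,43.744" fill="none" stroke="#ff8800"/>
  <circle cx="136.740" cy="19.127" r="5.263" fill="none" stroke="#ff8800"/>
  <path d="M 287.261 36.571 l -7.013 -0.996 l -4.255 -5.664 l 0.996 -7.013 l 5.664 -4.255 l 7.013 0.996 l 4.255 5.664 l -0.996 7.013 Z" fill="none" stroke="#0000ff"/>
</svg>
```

; Generated by LaserGRBL
G21
G90
G0 X291.215 Y7.980
M3 S487
G01 X133.262 Y21.749 F2684
G01 X72.045 Y11.349 F2684
G01 X215.004 Y66.682 F2684
G01 X291.215 Y7.980 F2684
M5
G0 X107.246 Y75.589
M3 S200
G01 X267.398 Y75.589 F2351
G01 X267.398 Y38.846 F2351
G01 X107.246 Y38.846 F2351
G01 X107.246 Y75.589 F2351
M5
G0 X138.362 Y23.926
M3 S200
G01 X124.121 Y37.265 F2351
G01 X110.248 Y45.178 F2351
G01 X96.492 Y49.727 F2351
G01 X82.604 Y52.977 F2351
G01 X68.335 Y56.990 F2351
M5
G0 X377.419 Y47.055
M3 S487
G01 X368.389 Y60.741 F2684
G01 X378.616 Y73.558 F2684
G01 X393.965 Y67.793 F2684
G01 X393.226 Y51.413 F2684
G01 X377.419 Y47.055 F2684
M5
G0 X142.003 Y76.030
M3 S487
G01 X140.998 Y79.124 F2684
G01 X138.366 Y81.035 F2684
G01 X135.114 Y81.035 F2684
G01 X132.482 Y79.124 F2684
G01 X131.477 Y76.030 F2684
G01 X132.482 Y72.936 F2684
G01 X135.114 Y71.025 F2684
G01 X138.366 Y71.025 F2684
G01 X140.998 Y72.936 F2684
G01 X142.003 Y76.030 F2684
M5
G0 X287.261 Y58.586
M3 S200
G01 X280.248 Y59.582 F2351
G01 X275.993 Y65.246 F2351
G01 X276.989 Y72.259 F2351
G01 X282.653 Y76.514 F2351
G01 X289.666 Y75.518 F2351
G01 X293.921 Y69.854 F2351
G01 X292.925 Y62.841 F2351
G01 X287.261 Y58.586 F2351
M5
G0 X0.000 Y0.000

viewBox `0 0 407.695 95.157` with mm width/height → 1 unit = 1 mm. Flip: y_m = 95.157 − y_svg.

**Shape 1** — `<polygon>` closed polygon, stroke `#ff8800` → score (S487, F2684). Machine vertices: (291.215,7.980) → (133.262,21.749) → (72.045,11.349) → (215.004,66.682) → (291.215,7.980). Closed: final G1 returns to the first vertex.

**Shape 2** — `<path>` rectangle, stroke `#0000ff` → engrave (S200, F2351). Machine vertices: (107.246,75.589) → (267.398,75.589) → (267.398,38.846) → (107.246,38.846) → (107.246,75.589). Closed: final G1 returns to the first vertex.

**Shape 3** — `<path>` cubic bezier, stroke `#0000ff` → engrave (S200, F2351). Control points (SVG): P0=(138.362,71.231), P1=(114.183,43.332), P2=(92.573,46.637), P3=(68.335,38.167); sampled at t=k/5. Machine vertices: (138.362,23.926) → (124.121,37.265) → (110.248,45.178) → (96.492,49.727) → (82.604,52.977) → (68.335,56.990). Open path.

**Shape 4** — `<polygon>` regular polygon, stroke `#ff8800` → score (S487, F2684). Machine vertices: (377.419,47.055) → (368.389,60.741) → (378.616,73.558) → (393.965,67.793) → (393.226,51.413) → (377.419,47.055). Closed: final G1 returns to the first vertex.

**Shape 5** — `<circle>` circle, stroke `#ff8800` → score (S487, F2684). Machine vertices: (142.003,76.030) → (140.998,79.124) → (138.366,81.035) → (135.114,81.035) → (132.482,79.124) → (131.477,76.030) → (132.482,72.936) → (135.114,71.025) → (138.366,71.025) → (140.998,72.936) → (142.003,76.030). Closed: final G1 returns to the first vertex.

**Shape 6** — `<path>` regular polygon, stroke `#0000ff` → engrave (S200, F2351). Machine vertices: (287.261,58.586) → (280.248,59.582) → (275.993,65.246) → (276.989,72.259) → (282.653,76.514) → (289.666,75.518) → (293.921,69.854) → (292.925,62.841) → (287.261,58.586). Closed: final G1 returns to the first vertex.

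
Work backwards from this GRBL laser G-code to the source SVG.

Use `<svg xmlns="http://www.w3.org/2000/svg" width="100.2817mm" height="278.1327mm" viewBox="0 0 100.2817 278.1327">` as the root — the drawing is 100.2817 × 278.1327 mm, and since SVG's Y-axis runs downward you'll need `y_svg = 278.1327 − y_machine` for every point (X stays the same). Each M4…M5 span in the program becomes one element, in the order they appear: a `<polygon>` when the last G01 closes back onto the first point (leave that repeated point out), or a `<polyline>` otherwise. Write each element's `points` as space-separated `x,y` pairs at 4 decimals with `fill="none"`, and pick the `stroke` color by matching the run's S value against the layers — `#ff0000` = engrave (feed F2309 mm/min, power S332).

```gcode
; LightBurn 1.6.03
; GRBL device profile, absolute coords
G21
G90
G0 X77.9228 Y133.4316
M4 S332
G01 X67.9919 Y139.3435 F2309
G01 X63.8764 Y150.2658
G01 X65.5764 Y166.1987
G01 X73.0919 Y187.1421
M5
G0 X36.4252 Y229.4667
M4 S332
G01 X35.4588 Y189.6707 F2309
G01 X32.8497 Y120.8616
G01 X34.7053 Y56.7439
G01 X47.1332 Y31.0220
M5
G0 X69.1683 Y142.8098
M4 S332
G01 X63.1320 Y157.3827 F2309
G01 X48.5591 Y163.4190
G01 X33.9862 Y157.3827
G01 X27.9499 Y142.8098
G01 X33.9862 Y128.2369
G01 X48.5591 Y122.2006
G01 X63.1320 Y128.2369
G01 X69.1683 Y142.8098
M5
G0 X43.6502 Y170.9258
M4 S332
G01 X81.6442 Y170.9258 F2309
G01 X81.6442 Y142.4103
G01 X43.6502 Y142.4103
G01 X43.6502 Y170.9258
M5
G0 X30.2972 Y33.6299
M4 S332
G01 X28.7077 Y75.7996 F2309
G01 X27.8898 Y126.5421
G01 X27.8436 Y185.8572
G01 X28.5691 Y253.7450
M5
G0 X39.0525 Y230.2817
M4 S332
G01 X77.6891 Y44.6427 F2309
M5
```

<svg xmlns="http://www.w3.org/2000/svg" width="100.2817mm" height="278.1327mm" viewBox="0 0 100.2817 278.1327">
  <polyline points="77.9228,144.7011 67.9919,138.7892 63.8764,127.8669 65.5764,111.9340 73.0919,90.9906" fill="none" stroke="#ff0000"/>
  <polyline points="36.4252,48.6660 35.4588,88.4620 32.8497,157.2711 34.7053,221.3888 47.1332,247.1107" fill="none" stroke="#ff0000"/>
  <polygon points="69.1683,135.3229 63.1320,120.7500 48.5591,114.7137 33.9862,120.7500 27.9499,135.3229 33.9862,149.8958 48.5591,155.9321 63.1320,149.8958" fill="none" stroke="#ff0000"/>
  <polygon points="43.6502,107.2069 81.6442,107.2069 81.6442,135.7224 43.6502,135.7224" fill="none" stroke="#ff0000"/>
  <polyline points="30.2972,244.5028 28.7077,202.3331 27.8898,151.5906 27.8436,92.2755 28.5691,24.3877" fill="none" stroke="#ff0000"/>
  <polyline points="39.0525,47.8510 77.6891,233.4900" fill="none" stroke="#ff0000"/>
</svg>

y_svg = 278.1327 − y_m. Every run uses S332, so all elements get stroke `#ff0000` (engrave).

[1] open run; points: 77.9228,144.7011 67.9919,138.7892 63.8764,127.8669 65.5764,111.9340 73.0919,90.9906

[2] open run; points: 36.4252,48.6660 35.4588,88.4620 32.8497,157.2711 34.7053,221.3888 47.1332,247.1107

[3] closed run; points: 69.1683,135.3229 63.1320,120.7500 48.5591,114.7137 33.9862,120.7500 27.9499,135.3229 33.9862,149.8958 48.5591,155.9321 63.1320,149.8958

[4] closed run; points: 43.6502,107.2069 81.6442,107.2069 81.6442,135.7224 43.6502,135.7224

[5] open run; points: 30.2972,244.5028 28.7077,202.3331 27.8898,151.5906 27.8436,92.2755 28.5691,24.3877

[6] open run; points: 39.0525,47.8510 77.6891,233.4900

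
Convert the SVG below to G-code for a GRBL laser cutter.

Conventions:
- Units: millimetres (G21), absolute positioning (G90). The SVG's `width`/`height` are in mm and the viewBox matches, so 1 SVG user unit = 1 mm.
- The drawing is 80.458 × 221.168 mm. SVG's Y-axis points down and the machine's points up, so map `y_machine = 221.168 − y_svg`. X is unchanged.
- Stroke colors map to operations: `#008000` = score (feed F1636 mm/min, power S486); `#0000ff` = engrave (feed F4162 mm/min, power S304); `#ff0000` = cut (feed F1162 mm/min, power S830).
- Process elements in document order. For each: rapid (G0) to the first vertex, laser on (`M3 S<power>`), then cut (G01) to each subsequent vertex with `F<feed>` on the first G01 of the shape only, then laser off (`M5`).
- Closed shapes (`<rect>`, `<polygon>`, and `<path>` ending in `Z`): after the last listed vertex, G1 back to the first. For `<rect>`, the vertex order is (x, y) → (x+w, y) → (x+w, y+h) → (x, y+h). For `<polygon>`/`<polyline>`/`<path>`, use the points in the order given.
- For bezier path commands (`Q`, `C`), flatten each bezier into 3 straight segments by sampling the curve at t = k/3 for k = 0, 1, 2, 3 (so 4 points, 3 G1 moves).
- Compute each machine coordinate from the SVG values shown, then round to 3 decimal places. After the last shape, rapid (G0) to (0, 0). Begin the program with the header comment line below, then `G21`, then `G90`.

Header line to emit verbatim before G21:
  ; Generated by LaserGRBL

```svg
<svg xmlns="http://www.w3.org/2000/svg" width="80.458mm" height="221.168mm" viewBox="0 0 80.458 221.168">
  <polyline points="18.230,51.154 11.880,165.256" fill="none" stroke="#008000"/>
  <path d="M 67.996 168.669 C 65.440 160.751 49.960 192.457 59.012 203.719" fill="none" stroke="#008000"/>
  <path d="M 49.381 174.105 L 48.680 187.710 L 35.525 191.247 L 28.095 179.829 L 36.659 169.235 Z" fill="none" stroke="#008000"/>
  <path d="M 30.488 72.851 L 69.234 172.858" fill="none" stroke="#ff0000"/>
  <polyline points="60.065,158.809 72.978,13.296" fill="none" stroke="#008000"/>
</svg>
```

; Generated by LaserGRBL
G21
G90
G0 X18.230 Y170.014
M3 S486
G01 X11.880 Y55.912 F1636
M5
G0 X67.996 Y52.499
M3 S486
G01 X62.519 Y49.434 F1636
G01 X56.750 Y33.301
G01 X59.012 Y17.449
M5
G0 X49.381 Y47.063
M3 S486
G01 X48.680 Y33.458 F1636
G01 X35.525 Y29.921
G01 X28.095 Y41.339
G01 X36.659 Y51.933
G01 X49.381 Y47.063
M5
G0 X30.488 Y148.317
M3 S830
G01 X69.234 Y48.310 F1162
M5
G0 X60.065 Y62.359
M3 S486
G01 X72.978 Y207.872 F1636
M5
G0 X0.000 Y0.000

1 u = 1 mm; y_m = 221.168 − y.

[1] `<polyline>` line segment, #008000→score S486 F1636: (18.230,170.014) → (11.880,55.912)

[2] `<path>` cubic bezier, #008000→score S486 F1636: (67.996,52.499) → (62.519,49.434) → (56.750,33.301) → (59.012,17.449)

[3] `<path>` regular polygon, #008000→score S486 F1636: (49.381,47.063) → (48.680,33.458) → (35.525,29.921) → (28.095,41.339) → (36.659,51.933) → (49.381,47.063) (closed)

[4] `<path>` line segment, #ff0000→cut S830 F1162: (30.488,148.317) → (69.234,48.310)

[5] `<polyline>` line segment, #008000→score S486 F1636: (60.065,62.359) → (72.978,207.872)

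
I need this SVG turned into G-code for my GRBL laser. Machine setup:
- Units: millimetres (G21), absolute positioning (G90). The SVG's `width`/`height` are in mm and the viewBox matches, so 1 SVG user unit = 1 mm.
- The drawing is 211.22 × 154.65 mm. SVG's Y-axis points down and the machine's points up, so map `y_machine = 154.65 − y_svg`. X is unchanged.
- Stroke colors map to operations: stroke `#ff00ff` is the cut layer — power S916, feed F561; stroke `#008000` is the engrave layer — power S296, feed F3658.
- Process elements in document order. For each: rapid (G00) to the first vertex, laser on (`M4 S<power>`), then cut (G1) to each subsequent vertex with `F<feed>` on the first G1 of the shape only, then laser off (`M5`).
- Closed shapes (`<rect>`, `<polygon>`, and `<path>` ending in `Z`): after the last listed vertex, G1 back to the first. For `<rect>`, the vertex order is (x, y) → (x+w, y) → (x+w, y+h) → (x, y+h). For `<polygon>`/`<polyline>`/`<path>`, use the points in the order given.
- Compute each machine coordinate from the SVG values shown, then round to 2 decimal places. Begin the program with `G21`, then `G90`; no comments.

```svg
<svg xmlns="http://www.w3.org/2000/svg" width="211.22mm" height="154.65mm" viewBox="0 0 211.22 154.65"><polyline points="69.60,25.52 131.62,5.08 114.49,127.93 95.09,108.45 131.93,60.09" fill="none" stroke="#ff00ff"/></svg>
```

viewBox `0 0 211.22 154.65` with mm width/height → 1 unit = 1 mm. Flip: y_m = 154.65 − y_svg.

**Shape 1** — `<polyline>` open polyline, stroke `#ff00ff` → cut (S916, F561). Machine vertices: (69.60,129.13) → (131.62,149.57) → (114.49,26.72) → (95.09,46.20) → (131.93,94.56). Open path.

G21
G90
G00 X69.60 Y129.13
M4 S916
G1 X131.62 Y149.57 F561
G1 X114.49 Y26.72
G1 X95.09 Y46.20
G1 X131.93 Y94.56
M5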